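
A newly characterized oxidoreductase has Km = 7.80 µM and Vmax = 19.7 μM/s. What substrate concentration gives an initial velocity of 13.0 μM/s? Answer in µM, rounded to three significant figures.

Rearranging v = Vmax[S]/(Km+[S]) gives [S] = Km·v/(Vmax − v).
[S] = 7.80 × 13.0 / (19.7 − 13.0) = 101.4/6.700 = 15.1 µM.

15.1 µM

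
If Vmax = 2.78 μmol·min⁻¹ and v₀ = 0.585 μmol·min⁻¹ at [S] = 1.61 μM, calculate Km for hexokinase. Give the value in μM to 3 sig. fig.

6.04 μM

From v = Vmax[S]/(Km+[S]), Km = [S](Vmax − v)/v.
Km = 1.61 × (2.78 − 0.585) / 0.585 = 3.534/0.585 = 6.04 μM.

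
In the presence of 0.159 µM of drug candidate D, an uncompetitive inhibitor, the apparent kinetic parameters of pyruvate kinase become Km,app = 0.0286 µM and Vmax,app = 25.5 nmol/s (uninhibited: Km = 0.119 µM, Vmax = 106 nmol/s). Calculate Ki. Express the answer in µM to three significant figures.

0.0504 µM

Uncompetitive: Vmax,app = Vmax/α (and Km,app = Km/α) with α = 1 + [I]/Ki.
α = Vmax/Vmax,app = 106/25.5 = 4.157.
Ki = [I]/(α − 1) = 0.159/3.157 = 0.0504 µM.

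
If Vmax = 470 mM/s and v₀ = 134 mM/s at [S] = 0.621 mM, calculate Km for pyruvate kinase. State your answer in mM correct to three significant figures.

1.56 mM

From v = Vmax[S]/(Km+[S]), Km = [S](Vmax − v)/v.
Km = 0.621 × (470 − 134) / 134 = 208.7/134 = 1.56 mM.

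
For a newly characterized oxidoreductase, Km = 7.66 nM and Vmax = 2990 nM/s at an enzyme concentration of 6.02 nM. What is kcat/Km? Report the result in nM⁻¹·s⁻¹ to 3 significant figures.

64.8 nM⁻¹·s⁻¹

kcat = Vmax/[E]total = 2990/6.02 = 497 s⁻¹.
kcat/Km = 497/7.66 = 64.8 nM⁻¹·s⁻¹.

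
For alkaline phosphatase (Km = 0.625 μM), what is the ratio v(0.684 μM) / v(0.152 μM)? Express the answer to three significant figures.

The fractional saturations are [S]/(Km+[S]) = 0.152/0.7770 = 0.1956 and 0.684/1.309 = 0.5225.
v₂/v₁ is just their ratio: 0.5225/0.1956 = 2.67.

2.67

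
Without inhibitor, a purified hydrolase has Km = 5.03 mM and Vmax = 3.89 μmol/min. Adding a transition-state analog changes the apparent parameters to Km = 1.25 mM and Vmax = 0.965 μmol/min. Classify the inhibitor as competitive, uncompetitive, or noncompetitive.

uncompetitive

Both Km and Vmax decrease by the same factor (~4.03-fold) — characteristic of uncompetitive inhibition.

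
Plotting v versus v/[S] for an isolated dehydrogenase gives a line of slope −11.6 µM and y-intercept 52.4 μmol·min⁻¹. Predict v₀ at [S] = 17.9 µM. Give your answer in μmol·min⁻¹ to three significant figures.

In the Eadie–Hofstee form v = Vmax − Km·(v/[S]), the slope is −Km and the intercept is Vmax, so Km = 11.6 µM and Vmax = 52.4 μmol·min⁻¹.
v = 52.4 × 17.9/(11.6 + 17.9) = 31.8 μmol·min⁻¹.

31.8 μmol·min⁻¹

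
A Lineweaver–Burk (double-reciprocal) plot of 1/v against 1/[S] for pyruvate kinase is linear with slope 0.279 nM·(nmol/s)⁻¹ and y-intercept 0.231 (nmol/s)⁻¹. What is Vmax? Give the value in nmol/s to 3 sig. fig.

4.33 nmol/s

The y-intercept of a Lineweaver–Burk plot equals 1/Vmax, so Vmax = 1/0.231 = 4.33 nmol/s.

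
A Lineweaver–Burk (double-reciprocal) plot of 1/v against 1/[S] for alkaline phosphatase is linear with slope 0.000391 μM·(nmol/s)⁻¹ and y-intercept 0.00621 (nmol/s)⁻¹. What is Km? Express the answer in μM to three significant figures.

y-intercept = 1/Vmax ⇒ Vmax = 161 nmol/s; slope = Km/Vmax ⇒ Km = slope × Vmax.
Km = 0.000391 × 161 = 0.0630 μM.

0.0630 μM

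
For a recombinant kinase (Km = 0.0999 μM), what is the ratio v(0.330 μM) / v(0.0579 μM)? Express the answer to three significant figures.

2.09

The fractional saturations are [S]/(Km+[S]) = 0.0579/0.1578 = 0.3669 and 0.330/0.4299 = 0.7676.
v₂/v₁ is just their ratio: 0.7676/0.3669 = 2.09.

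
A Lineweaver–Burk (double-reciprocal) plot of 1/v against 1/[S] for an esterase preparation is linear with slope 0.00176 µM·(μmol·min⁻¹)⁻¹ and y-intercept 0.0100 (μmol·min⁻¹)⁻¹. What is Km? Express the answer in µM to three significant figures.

y-intercept = 1/Vmax ⇒ Vmax = 100 μmol·min⁻¹; slope = Km/Vmax ⇒ Km = slope × Vmax.
Km = 0.00176 × 100 = 0.176 µM.

0.176 µM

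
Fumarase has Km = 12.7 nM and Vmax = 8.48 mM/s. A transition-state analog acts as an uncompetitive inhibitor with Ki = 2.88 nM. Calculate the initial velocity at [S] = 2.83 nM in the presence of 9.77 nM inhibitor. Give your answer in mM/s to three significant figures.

0.955 mM/s

α = 1 + [I]/Ki = 1 + 9.77/2.88 = 4.392.
For an uncompetitive inhibitor, both parameters are divided by α, giving Vmax/α and Km/α: Km,app = 2.89 nM, Vmax,app = 1.93 mM/s.
v = Vmax,app·[S]/(Km,app + [S]) = 1.93 × 2.83/(2.89 + 2.83) = 0.955 mM/s.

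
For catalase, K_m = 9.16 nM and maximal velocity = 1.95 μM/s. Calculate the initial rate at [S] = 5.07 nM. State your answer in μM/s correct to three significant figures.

[S]/(Km+[S]) = 5.07/14.23 = 0.3563, the fractional saturation.
v = 0.3563 × Vmax = 0.3563 × 1.95 = 0.695 μM/s.

0.695 μM/s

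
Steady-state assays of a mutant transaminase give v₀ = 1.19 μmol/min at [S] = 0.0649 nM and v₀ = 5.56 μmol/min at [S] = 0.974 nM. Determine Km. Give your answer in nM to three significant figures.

0.346 nM

In reciprocal form, 1/v = (Km/Vmax)·(1/[S]) + 1/Vmax. The two points give (1/[S], 1/v) = (15.41, 0.8403) and (1.027, 0.1799).
Slope = (0.8403 − 0.1799)/(15.41 − 1.027) = 0.04593; intercept = 0.8403 − 0.04593×15.41 = 0.1327.
Vmax = 1/intercept = 7.54 μmol/min; Km = slope × Vmax = 0.04593 × 7.54 = 0.346 nM.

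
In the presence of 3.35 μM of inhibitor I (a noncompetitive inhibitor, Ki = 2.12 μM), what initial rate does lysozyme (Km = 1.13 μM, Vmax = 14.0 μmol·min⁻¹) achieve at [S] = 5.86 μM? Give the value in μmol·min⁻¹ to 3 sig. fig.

With α = 1 + [I]/Ki = 1 + 3.35/2.12 = 2.580, the noncompetitive rate law is v = (Vmax/α)·[S] / (Km + [S]).
v = (14.0/2.580)×5.86 / (1.13 + 5.86) = 31.80/6.990 = 4.55 μmol·min⁻¹.

4.55 μmol·min⁻¹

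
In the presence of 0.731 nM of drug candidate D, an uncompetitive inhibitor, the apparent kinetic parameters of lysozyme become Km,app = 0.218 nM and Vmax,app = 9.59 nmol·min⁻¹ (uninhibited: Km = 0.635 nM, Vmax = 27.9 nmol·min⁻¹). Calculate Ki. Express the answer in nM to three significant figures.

0.383 nM

Uncompetitive: Vmax,app = Vmax/α (and Km,app = Km/α) with α = 1 + [I]/Ki.
α = Vmax/Vmax,app = 27.9/9.59 = 2.909.
Since α = 1 + [I]/Ki, [I]/Ki = 2.909 − 1 = 1.909 and Ki = 0.731/1.909 = 0.383 nM.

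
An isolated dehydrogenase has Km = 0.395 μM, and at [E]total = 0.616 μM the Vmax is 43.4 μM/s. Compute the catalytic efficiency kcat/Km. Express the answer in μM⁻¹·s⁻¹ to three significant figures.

kcat = Vmax/[E]total = 43.4/0.616 = 70.5 s⁻¹.
kcat/Km = 70.5/0.395 = 178 μM⁻¹·s⁻¹.

178 μM⁻¹·s⁻¹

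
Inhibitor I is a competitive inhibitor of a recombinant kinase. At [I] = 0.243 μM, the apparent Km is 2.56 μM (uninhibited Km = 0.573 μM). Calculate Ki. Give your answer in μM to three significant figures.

Competitive: Km,app = α·Km with α = 1 + [I]/Ki.
α = Km,app/Km = 2.56/0.573 = 4.468.
Ki = [I]/(α − 1) = 0.243/3.468 = 0.0701 μM.

0.0701 μM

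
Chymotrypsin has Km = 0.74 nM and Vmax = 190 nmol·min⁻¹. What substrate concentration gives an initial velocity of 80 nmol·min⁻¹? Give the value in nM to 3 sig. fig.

0.538 nM

Rearranging v = Vmax[S]/(Km+[S]) gives [S] = Km·v/(Vmax − v).
[S] = 0.74 × 80 / (190 − 80) = 59.20/110.0 = 0.538 nM.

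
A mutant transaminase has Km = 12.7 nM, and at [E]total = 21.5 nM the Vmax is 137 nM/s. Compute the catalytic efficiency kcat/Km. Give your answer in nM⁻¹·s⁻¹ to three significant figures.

kcat = Vmax/[E]total = 137/21.5 = 6.37 s⁻¹.
kcat/Km = 6.37/12.7 = 0.502 nM⁻¹·s⁻¹.

0.502 nM⁻¹·s⁻¹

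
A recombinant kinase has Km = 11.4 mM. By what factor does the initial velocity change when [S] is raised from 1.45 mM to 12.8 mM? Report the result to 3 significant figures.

4.69

Since Vmax cancels, v₂/v₁ = [S]₂(Km+[S]₁) / [S]₁(Km+[S]₂).
= 12.8×(11.4+1.45) / (1.45×(11.4+12.8)) = 164.5/35.09 = 4.69.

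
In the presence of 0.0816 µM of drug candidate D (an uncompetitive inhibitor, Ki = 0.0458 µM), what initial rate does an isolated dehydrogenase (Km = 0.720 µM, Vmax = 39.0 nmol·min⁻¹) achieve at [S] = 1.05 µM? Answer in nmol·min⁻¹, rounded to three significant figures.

α = 1 + [I]/Ki = 1 + 0.0816/0.0458 = 2.782.
For an uncompetitive inhibitor, both parameters are divided by α, giving Vmax/α and Km/α: Km,app = 0.259 µM, Vmax,app = 14.0 nmol·min⁻¹.
v = Vmax,app·[S]/(Km,app + [S]) = 14.0 × 1.05/(0.259 + 1.05) = 11.2 nmol·min⁻¹.

11.2 nmol·min⁻¹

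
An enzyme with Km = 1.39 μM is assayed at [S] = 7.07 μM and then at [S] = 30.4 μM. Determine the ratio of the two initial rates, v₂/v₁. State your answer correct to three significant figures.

1.14

Since Vmax cancels, v₂/v₁ = [S]₂(Km+[S]₁) / [S]₁(Km+[S]₂).
= 30.4×(1.39+7.07) / (7.07×(1.39+30.4)) = 257.2/224.8 = 1.14.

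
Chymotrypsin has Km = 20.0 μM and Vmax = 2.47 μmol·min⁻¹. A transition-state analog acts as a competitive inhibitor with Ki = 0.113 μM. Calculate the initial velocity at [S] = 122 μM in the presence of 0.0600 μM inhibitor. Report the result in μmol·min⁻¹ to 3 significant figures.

α = 1 + [I]/Ki = 1 + 0.0600/0.113 = 1.531.
For a competitive inhibitor, Vmax is unchanged and the apparent Km becomes α·Km: Km,app = 30.6 μM, Vmax,app = 2.47 μmol·min⁻¹.
v = Vmax,app·[S]/(Km,app + [S]) = 2.47 × 122/(30.6 + 122) = 1.97 μmol·min⁻¹.

1.97 μmol·min⁻¹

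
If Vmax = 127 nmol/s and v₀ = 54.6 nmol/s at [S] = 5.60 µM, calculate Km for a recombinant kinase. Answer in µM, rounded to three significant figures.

7.43 µM

v/Vmax = 54.6/127 = 0.4299 = [S]/(Km+[S]).
So Km + [S] = [S]/0.4299 = 13.03 µM, giving Km = 13.03 − 5.60 = 7.43 µM.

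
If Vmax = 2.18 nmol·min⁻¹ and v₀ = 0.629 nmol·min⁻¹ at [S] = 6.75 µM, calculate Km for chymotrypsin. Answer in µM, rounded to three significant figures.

v/Vmax = 0.629/2.18 = 0.2885 = [S]/(Km+[S]).
So Km + [S] = [S]/0.2885 = 23.39 µM, giving Km = 23.39 − 6.75 = 16.6 µM.

16.6 µM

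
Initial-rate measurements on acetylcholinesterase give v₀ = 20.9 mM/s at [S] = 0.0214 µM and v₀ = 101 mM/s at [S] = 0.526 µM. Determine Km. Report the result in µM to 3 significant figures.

0.102 µM

From v = Vmax[S]/(Km+[S]), each point gives Vmax = v(Km+[S])/[S].
Equating: 20.9(Km+0.0214)/0.0214 = 101(Km+0.526)/0.526.
976.6·Km + 20.9 = 192.0·Km + 101, so (976.6 − 192.0)·Km = 101 − 20.9.
Km = 80.10/784.6 = 0.102 µM; then Vmax = 20.9(0.102+0.0214)/0.0214 = 121 mM/s.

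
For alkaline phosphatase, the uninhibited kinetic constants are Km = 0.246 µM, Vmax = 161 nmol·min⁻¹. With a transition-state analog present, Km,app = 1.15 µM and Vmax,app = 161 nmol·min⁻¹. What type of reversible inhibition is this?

competitive

Km increases (0.246 → 1.15 µM) while Vmax is unchanged — the hallmark of competitive inhibition.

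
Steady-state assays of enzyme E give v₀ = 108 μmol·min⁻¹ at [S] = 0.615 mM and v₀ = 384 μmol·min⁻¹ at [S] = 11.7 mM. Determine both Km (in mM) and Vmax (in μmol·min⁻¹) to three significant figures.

From v = Vmax[S]/(Km+[S]), each point gives Vmax = v(Km+[S])/[S].
Equating: 108(Km+0.615)/0.615 = 384(Km+11.7)/11.7.
175.6·Km + 108 = 32.82·Km + 384, so (175.6 − 32.82)·Km = 384 − 108.
Km = 276.0/142.8 = 1.93 mM; then Vmax = 108(1.93+0.615)/0.615 = 447 μmol·min⁻¹.

Km = 1.93 mM; Vmax = 447 μmol·min⁻¹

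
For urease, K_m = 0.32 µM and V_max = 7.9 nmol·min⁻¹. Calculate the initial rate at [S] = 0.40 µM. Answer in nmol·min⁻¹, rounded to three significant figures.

[S]/(Km+[S]) = 0.40/0.7200 = 0.5556, the fractional saturation.
v = 0.5556 × Vmax = 0.5556 × 7.9 = 4.39 nmol·min⁻¹.

4.39 nmol·min⁻¹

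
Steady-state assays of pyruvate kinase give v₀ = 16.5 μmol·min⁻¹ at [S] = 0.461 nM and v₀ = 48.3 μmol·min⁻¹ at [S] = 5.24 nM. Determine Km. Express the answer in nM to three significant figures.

In reciprocal form, 1/v = (Km/Vmax)·(1/[S]) + 1/Vmax. The two points give (1/[S], 1/v) = (2.169, 0.06061) and (0.1908, 0.02070).
Slope = (0.06061 − 0.02070)/(2.169 − 0.1908) = 0.02017; intercept = 0.06061 − 0.02017×2.169 = 0.01685.
Vmax = 1/intercept = 59.3 μmol·min⁻¹; Km = slope × Vmax = 0.02017 × 59.3 = 1.20 nM.

1.20 nM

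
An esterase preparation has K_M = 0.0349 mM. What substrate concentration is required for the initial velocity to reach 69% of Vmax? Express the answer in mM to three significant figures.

0.0777 mM

v/Vmax = [S]/(Km+[S]) = 0.69, so [S] = Km·0.69/(1 − 0.69) = 0.0349 × 2.226.
[S] = 0.0777 mM.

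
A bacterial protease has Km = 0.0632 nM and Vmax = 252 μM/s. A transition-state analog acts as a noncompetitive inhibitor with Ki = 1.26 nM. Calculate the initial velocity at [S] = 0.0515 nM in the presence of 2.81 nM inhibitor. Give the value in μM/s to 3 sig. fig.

α = 1 + [I]/Ki = 1 + 2.81/1.26 = 3.230.
For a noncompetitive inhibitor, Vmax is reduced to Vmax/α while Km is unchanged: Km,app = 0.0632 nM, Vmax,app = 78.0 μM/s.
v = Vmax,app·[S]/(Km,app + [S]) = 78.0 × 0.0515/(0.0632 + 0.0515) = 35.0 μM/s.

35.0 μM/s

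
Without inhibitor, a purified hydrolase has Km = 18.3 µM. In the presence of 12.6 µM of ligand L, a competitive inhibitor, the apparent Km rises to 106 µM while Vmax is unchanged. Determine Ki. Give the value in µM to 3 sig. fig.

2.63 µM

Competitive: Km,app = α·Km with α = 1 + [I]/Ki.
α = Km,app/Km = 106/18.3 = 5.792.
Since α = 1 + [I]/Ki, [I]/Ki = 5.792 − 1 = 4.792 and Ki = 12.6/4.792 = 2.63 µM.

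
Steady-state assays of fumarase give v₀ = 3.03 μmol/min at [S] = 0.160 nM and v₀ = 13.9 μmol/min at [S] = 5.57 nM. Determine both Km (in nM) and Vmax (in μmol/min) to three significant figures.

In reciprocal form, 1/v = (Km/Vmax)·(1/[S]) + 1/Vmax. The two points give (1/[S], 1/v) = (6.250, 0.3300) and (0.1795, 0.07194).
Slope = (0.3300 − 0.07194)/(6.250 − 0.1795) = 0.04252; intercept = 0.3300 − 0.04252×6.250 = 0.06431.
Vmax = 1/intercept = 15.5 μmol/min; Km = slope × Vmax = 0.04252 × 15.5 = 0.661 nM.

Km = 0.661 nM; Vmax = 15.5 μmol/min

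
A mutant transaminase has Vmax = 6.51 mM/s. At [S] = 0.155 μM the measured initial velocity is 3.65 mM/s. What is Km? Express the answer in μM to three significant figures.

0.121 μM

From v = Vmax[S]/(Km+[S]), Km = [S](Vmax − v)/v.
Km = 0.155 × (6.51 − 3.65) / 3.65 = 0.4433/3.65 = 0.121 μM.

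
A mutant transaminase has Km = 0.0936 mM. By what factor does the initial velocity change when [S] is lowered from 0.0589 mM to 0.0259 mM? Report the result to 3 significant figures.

0.561

Since Vmax cancels, v₂/v₁ = [S]₂(Km+[S]₁) / [S]₁(Km+[S]₂).
= 0.0259×(0.0936+0.0589) / (0.0589×(0.0936+0.0259)) = 0.003950/0.007039 = 0.561.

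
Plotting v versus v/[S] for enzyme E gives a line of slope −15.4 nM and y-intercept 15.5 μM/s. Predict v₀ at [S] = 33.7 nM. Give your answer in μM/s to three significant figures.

In the Eadie–Hofstee form v = Vmax − Km·(v/[S]), the slope is −Km and the intercept is Vmax, so Km = 15.4 nM and Vmax = 15.5 μM/s.
v = 15.5 × 33.7/(15.4 + 33.7) = 10.6 μM/s.

10.6 μM/s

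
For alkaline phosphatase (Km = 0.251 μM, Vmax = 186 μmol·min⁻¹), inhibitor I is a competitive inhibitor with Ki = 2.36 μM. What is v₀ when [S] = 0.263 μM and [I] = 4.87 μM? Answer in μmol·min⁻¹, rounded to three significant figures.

With α = 1 + [I]/Ki = 1 + 4.87/2.36 = 3.064, the competitive rate law is v = Vmax[S] / (αKm + [S]).
v = 186×0.263 / (3.064×0.251 + 0.263) = 48.92/1.032 = 47.4 μmol·min⁻¹.

47.4 μmol·min⁻¹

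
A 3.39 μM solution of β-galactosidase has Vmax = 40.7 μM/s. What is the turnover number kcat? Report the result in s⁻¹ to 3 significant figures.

12.0 s⁻¹

kcat = Vmax/[E]total = 40.7 μM/s / 3.39 μM = 12.0 s⁻¹.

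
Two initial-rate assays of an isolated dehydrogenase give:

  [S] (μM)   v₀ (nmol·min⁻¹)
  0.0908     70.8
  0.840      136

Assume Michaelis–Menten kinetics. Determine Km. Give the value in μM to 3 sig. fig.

0.106 μM

From v = Vmax[S]/(Km+[S]), each point gives Vmax = v(Km+[S])/[S].
Equating: 70.8(Km+0.0908)/0.0908 = 136(Km+0.840)/0.840.
779.7·Km + 70.8 = 161.9·Km + 136, so (779.7 − 161.9)·Km = 136 − 70.8.
Km = 65.20/617.8 = 0.106 μM; then Vmax = 70.8(0.106+0.0908)/0.0908 = 153 nmol·min⁻¹.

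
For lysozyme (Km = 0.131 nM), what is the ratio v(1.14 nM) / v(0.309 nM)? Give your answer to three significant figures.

1.28

Since Vmax cancels, v₂/v₁ = [S]₂(Km+[S]₁) / [S]₁(Km+[S]₂).
= 1.14×(0.131+0.309) / (0.309×(0.131+1.14)) = 0.5016/0.3927 = 1.28.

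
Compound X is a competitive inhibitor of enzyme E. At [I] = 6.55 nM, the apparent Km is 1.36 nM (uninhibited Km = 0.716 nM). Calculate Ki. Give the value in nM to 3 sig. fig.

Competitive: Km,app = α·Km with α = 1 + [I]/Ki.
α = Km,app/Km = 1.36/0.716 = 1.899.
Ki = [I]/(α − 1) = 6.55/0.8994 = 7.28 nM.

7.28 nM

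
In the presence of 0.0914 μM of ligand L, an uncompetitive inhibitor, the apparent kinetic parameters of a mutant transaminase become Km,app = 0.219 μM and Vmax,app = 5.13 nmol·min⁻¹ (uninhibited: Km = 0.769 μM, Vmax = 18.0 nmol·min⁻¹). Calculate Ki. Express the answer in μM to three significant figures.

0.0364 μM

Uncompetitive: Vmax,app = Vmax/α (and Km,app = Km/α) with α = 1 + [I]/Ki.
α = Vmax/Vmax,app = 18.0/5.13 = 3.509.
Since α = 1 + [I]/Ki, [I]/Ki = 3.509 − 1 = 2.509 and Ki = 0.0914/2.509 = 0.0364 μM.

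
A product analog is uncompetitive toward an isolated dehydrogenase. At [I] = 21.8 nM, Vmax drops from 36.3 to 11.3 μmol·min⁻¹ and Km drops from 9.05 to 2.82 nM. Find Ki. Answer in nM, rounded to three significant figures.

9.85 nM

Uncompetitive: Vmax,app = Vmax/α (and Km,app = Km/α) with α = 1 + [I]/Ki.
α = Vmax/Vmax,app = 36.3/11.3 = 3.212.
Ki = [I]/(α − 1) = 21.8/2.212 = 9.85 nM.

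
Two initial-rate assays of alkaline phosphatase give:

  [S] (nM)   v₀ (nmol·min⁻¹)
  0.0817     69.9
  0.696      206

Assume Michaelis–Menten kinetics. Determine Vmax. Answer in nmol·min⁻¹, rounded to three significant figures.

From v = Vmax[S]/(Km+[S]), each point gives Vmax = v(Km+[S])/[S].
Equating: 69.9(Km+0.0817)/0.0817 = 206(Km+0.696)/0.696.
855.6·Km + 69.9 = 296.0·Km + 206, so (855.6 − 296.0)·Km = 206 − 69.9.
Km = 136.1/559.6 = 0.243 nM; then Vmax = 69.9(0.243+0.0817)/0.0817 = 278 nmol·min⁻¹.

278 nmol·min⁻¹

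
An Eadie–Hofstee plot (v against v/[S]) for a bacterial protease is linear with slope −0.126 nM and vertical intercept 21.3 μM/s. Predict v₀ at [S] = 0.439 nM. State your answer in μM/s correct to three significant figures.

16.5 μM/s

In the Eadie–Hofstee form v = Vmax − Km·(v/[S]), the slope is −Km and the intercept is Vmax, so Km = 0.126 nM and Vmax = 21.3 μM/s.
v = 21.3 × 0.439/(0.126 + 0.439) = 16.5 μM/s.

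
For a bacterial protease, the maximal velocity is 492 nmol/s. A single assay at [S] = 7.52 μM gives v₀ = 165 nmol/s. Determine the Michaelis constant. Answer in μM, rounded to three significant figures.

From v = Vmax[S]/(Km+[S]), Km = [S](Vmax − v)/v.
Km = 7.52 × (492 − 165) / 165 = 2459/165 = 14.9 μM.

14.9 μM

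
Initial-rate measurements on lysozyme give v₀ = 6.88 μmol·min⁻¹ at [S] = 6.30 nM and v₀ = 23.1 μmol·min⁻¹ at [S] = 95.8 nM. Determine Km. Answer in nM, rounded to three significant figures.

19.1 nM

From v = Vmax[S]/(Km+[S]), each point gives Vmax = v(Km+[S])/[S].
Equating: 6.88(Km+6.30)/6.30 = 23.1(Km+95.8)/95.8.
1.092·Km + 6.88 = 0.2411·Km + 23.1, so (1.092 − 0.2411)·Km = 23.1 − 6.88.
Km = 16.22/0.8509 = 19.1 nM; then Vmax = 6.88(19.1+6.30)/6.30 = 27.7 μmol·min⁻¹.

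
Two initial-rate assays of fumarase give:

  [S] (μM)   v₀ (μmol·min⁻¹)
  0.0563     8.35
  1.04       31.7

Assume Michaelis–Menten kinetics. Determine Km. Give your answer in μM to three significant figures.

0.198 μM

In reciprocal form, 1/v = (Km/Vmax)·(1/[S]) + 1/Vmax. The two points give (1/[S], 1/v) = (17.76, 0.1198) and (0.9615, 0.03155).
Slope = (0.1198 − 0.03155)/(17.76 − 0.9615) = 0.005251; intercept = 0.1198 − 0.005251×17.76 = 0.02650.
Vmax = 1/intercept = 37.7 μmol·min⁻¹; Km = slope × Vmax = 0.005251 × 37.7 = 0.198 μM.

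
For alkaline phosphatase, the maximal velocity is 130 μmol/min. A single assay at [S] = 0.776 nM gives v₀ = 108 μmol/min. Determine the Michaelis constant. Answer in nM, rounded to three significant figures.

From v = Vmax[S]/(Km+[S]), Km = [S](Vmax − v)/v.
Km = 0.776 × (130 − 108) / 108 = 17.07/108 = 0.158 nM.

0.158 nM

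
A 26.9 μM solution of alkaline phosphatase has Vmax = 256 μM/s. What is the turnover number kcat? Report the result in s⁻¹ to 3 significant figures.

kcat = Vmax/[E]total = 256 μM/s / 26.9 μM = 9.52 s⁻¹.

9.52 s⁻¹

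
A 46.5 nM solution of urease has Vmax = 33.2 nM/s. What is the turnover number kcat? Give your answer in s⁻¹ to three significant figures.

kcat = Vmax/[E]total = 33.2 nM/s / 46.5 nM = 0.714 s⁻¹.

0.714 s⁻¹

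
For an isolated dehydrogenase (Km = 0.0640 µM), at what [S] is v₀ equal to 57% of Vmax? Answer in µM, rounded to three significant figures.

0.0848 µM

v/Vmax = [S]/(Km+[S]) = 0.57, so [S] = Km·0.57/(1 − 0.57) = 0.0640 × 1.326.
[S] = 0.0848 µM.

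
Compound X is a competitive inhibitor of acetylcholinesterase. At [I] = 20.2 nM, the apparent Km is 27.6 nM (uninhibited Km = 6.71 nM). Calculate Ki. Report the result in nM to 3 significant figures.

6.49 nM

Competitive: Km,app = α·Km with α = 1 + [I]/Ki.
α = Km,app/Km = 27.6/6.71 = 4.113.
Ki = [I]/(α − 1) = 20.2/3.113 = 6.49 nM.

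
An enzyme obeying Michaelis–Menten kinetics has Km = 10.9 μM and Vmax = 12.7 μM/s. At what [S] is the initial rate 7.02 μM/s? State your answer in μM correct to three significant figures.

13.5 μM

The required fractional saturation is v/Vmax = 7.02/12.7 = 0.5528.
Then [S]/(Km+[S]) = 0.5528 ⇒ [S] = 10.9 × 0.5528/(1 − 0.5528) = 13.5 μM.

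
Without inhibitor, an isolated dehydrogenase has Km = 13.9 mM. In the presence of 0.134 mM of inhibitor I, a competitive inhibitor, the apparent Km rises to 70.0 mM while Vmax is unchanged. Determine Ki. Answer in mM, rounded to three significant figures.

0.0332 mM

Competitive: Km,app = α·Km with α = 1 + [I]/Ki.
α = Km,app/Km = 70.0/13.9 = 5.036.
Ki = [I]/(α − 1) = 0.134/4.036 = 0.0332 mM.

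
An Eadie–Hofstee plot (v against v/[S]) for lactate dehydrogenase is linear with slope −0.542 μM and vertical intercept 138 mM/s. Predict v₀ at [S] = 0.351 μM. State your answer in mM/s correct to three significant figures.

54.2 mM/s

In the Eadie–Hofstee form v = Vmax − Km·(v/[S]), the slope is −Km and the intercept is Vmax, so Km = 0.542 μM and Vmax = 138 mM/s.
v = 138 × 0.351/(0.542 + 0.351) = 54.2 mM/s.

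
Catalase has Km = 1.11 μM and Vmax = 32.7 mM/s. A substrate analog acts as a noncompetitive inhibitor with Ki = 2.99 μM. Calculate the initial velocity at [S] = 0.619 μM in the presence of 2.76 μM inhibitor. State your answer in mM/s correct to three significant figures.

6.09 mM/s

With α = 1 + [I]/Ki = 1 + 2.76/2.99 = 1.923, the noncompetitive rate law is v = (Vmax/α)·[S] / (Km + [S]).
v = (32.7/1.923)×0.619 / (1.11 + 0.619) = 10.53/1.729 = 6.09 mM/s.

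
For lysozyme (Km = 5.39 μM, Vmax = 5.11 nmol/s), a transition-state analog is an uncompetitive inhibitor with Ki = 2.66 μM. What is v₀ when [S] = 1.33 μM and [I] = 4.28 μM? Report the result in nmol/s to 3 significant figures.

0.767 nmol/s

α = 1 + [I]/Ki = 1 + 4.28/2.66 = 2.609.
For an uncompetitive inhibitor, both parameters are divided by α, giving Vmax/α and Km/α: Km,app = 2.07 μM, Vmax,app = 1.96 nmol/s.
v = Vmax,app·[S]/(Km,app + [S]) = 1.96 × 1.33/(2.07 + 1.33) = 0.767 nmol/s.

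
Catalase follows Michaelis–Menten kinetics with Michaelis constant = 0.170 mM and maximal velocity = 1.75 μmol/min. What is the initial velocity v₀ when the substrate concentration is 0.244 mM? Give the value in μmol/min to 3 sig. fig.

1.03 μmol/min

v = Vmax·[S]/(Km + [S]) = 1.75 × 0.244 / (0.170 + 0.244)
  = 0.4270 / 0.4140 = 1.03 μmol/min.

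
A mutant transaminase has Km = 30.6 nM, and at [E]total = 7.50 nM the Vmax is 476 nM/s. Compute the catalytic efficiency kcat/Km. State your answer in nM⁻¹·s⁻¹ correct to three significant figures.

2.07 nM⁻¹·s⁻¹

kcat = Vmax/[E]total = 476/7.50 = 63.5 s⁻¹.
kcat/Km = 63.5/30.6 = 2.07 nM⁻¹·s⁻¹.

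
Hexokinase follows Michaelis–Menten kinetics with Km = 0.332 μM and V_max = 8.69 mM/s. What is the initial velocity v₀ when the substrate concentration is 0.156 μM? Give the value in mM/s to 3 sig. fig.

v = Vmax·[S]/(Km + [S]) = 8.69 × 0.156 / (0.332 + 0.156)
  = 1.356 / 0.4880 = 2.78 mM/s.

2.78 mM/s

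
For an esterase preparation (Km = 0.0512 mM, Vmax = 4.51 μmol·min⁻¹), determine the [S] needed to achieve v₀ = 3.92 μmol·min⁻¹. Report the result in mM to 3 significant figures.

0.340 mM

The required fractional saturation is v/Vmax = 3.92/4.51 = 0.8692.
Then [S]/(Km+[S]) = 0.8692 ⇒ [S] = 0.0512 × 0.8692/(1 − 0.8692) = 0.340 mM.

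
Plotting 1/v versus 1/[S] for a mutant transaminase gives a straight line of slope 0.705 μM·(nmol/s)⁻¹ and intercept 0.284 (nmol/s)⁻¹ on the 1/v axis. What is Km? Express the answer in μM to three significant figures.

2.48 μM

y-intercept = 1/Vmax ⇒ Vmax = 3.52 nmol/s; slope = Km/Vmax ⇒ Km = slope × Vmax.
Km = 0.705 × 3.52 = 2.48 μM.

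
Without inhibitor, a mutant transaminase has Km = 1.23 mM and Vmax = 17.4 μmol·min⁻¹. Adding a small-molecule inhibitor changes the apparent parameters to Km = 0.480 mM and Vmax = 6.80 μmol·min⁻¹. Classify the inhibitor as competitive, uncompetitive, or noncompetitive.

Both Km and Vmax decrease by the same factor (~2.56-fold) — characteristic of uncompetitive inhibition.

uncompetitive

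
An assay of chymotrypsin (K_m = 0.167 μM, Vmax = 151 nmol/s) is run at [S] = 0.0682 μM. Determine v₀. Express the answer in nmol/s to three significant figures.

43.8 nmol/s

v = Vmax·[S]/(Km + [S]) = 151 × 0.0682 / (0.167 + 0.0682)
  = 10.30 / 0.2352 = 43.8 nmol/s.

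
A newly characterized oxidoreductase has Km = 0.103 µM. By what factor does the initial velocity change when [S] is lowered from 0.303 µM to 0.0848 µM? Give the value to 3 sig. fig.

The fractional saturations are [S]/(Km+[S]) = 0.303/0.4060 = 0.7463 and 0.0848/0.1878 = 0.4515.
v₂/v₁ is just their ratio: 0.4515/0.7463 = 0.605.

0.605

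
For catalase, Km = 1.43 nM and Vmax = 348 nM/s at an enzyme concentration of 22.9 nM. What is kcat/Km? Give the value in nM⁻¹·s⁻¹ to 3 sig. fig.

kcat = Vmax/[E]total = 348/22.9 = 15.2 s⁻¹.
kcat/Km = 15.2/1.43 = 10.6 nM⁻¹·s⁻¹.

10.6 nM⁻¹·s⁻¹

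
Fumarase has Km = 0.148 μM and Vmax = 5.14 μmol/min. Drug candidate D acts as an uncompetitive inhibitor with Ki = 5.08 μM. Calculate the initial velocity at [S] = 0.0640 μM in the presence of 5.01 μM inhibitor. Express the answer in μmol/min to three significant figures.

1.20 μmol/min

With α = 1 + [I]/Ki = 1 + 5.01/5.08 = 1.986, the uncompetitive rate law is v = (Vmax/α)·[S] / (Km/α + [S]).
v = (5.14/1.986)×0.0640 / (0.148/1.986 + 0.0640) = 0.1656/0.1385 = 1.20 μmol/min.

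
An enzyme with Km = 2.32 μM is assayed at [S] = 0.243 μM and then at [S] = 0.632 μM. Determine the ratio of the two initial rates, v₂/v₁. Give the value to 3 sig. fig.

Since Vmax cancels, v₂/v₁ = [S]₂(Km+[S]₁) / [S]₁(Km+[S]₂).
= 0.632×(2.32+0.243) / (0.243×(2.32+0.632)) = 1.620/0.7173 = 2.26.

2.26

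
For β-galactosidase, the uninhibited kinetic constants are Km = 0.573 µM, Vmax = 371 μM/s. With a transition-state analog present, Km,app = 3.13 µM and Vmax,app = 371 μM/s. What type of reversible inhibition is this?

competitive

Km increases (0.573 → 3.13 µM) while Vmax is unchanged — the hallmark of competitive inhibition.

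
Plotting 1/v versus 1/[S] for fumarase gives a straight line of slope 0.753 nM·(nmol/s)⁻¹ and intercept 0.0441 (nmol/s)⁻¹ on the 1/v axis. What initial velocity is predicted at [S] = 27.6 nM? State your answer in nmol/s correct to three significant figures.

14.0 nmol/s

The y-intercept is 1/Vmax, so Vmax = 1/0.0441 = 22.7 nmol/s.
The slope is Km/Vmax, so Km = 0.753 × 22.7 = 17.1 nM.
Then v = 22.7 × 27.6/(17.1 + 27.6) = 14.0 nmol/s.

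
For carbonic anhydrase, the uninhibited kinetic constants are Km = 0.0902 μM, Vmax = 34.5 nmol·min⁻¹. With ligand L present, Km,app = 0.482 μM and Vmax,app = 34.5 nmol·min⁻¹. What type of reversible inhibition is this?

competitive

Km increases (0.0902 → 0.482 μM) while Vmax is unchanged — the hallmark of competitive inhibition.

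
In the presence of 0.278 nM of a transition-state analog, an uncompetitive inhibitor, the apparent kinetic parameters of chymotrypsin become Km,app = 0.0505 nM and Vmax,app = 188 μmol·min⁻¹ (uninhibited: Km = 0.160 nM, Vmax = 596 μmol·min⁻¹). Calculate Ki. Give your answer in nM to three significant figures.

Uncompetitive: Vmax,app = Vmax/α (and Km,app = Km/α) with α = 1 + [I]/Ki.
α = Vmax/Vmax,app = 596/188 = 3.170.
Ki = [I]/(α − 1) = 0.278/2.170 = 0.128 nM.

0.128 nM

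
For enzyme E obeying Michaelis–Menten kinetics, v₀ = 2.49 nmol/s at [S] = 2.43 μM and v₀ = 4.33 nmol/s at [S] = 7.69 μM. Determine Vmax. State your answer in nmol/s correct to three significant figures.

From v = Vmax[S]/(Km+[S]), each point gives Vmax = v(Km+[S])/[S].
Equating: 2.49(Km+2.43)/2.43 = 4.33(Km+7.69)/7.69.
1.025·Km + 2.49 = 0.5631·Km + 4.33, so (1.025 − 0.5631)·Km = 4.33 − 2.49.
Km = 1.840/0.4616 = 3.99 μM; then Vmax = 2.49(3.99+2.43)/2.43 = 6.57 nmol/s.

6.57 nmol/s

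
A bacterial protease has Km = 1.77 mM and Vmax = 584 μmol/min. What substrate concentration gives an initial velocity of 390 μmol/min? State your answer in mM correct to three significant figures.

3.56 mM

The required fractional saturation is v/Vmax = 390/584 = 0.6678.
Then [S]/(Km+[S]) = 0.6678 ⇒ [S] = 1.77 × 0.6678/(1 − 0.6678) = 3.56 mM.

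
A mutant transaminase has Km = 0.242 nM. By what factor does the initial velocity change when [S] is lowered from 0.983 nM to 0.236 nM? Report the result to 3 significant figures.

0.615

The fractional saturations are [S]/(Km+[S]) = 0.983/1.225 = 0.8024 and 0.236/0.4780 = 0.4937.
v₂/v₁ is just their ratio: 0.4937/0.8024 = 0.615.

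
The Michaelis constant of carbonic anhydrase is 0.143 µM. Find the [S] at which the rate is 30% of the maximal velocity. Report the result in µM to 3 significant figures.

0.0613 µM

v/Vmax = [S]/(Km+[S]) = 0.3, so [S] = Km·0.3/(1 − 0.3) = 0.143 × 0.4286.
[S] = 0.0613 µM.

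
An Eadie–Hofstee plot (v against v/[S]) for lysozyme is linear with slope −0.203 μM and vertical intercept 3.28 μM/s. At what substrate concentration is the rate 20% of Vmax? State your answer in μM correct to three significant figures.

0.0508 μM

The Eadie–Hofstee slope gives Km = 0.203 μM (slope = −Km).
v/Vmax = [S]/(Km+[S]) = 0.2 ⇒ [S] = Km·0.2/(1−0.2) = 0.203 × 0.2500 = 0.0508 μM.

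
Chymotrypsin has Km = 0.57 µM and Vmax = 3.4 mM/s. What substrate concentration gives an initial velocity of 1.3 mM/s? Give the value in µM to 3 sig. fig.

The required fractional saturation is v/Vmax = 1.3/3.4 = 0.3824.
Then [S]/(Km+[S]) = 0.3824 ⇒ [S] = 0.57 × 0.3824/(1 − 0.3824) = 0.353 µM.

0.353 µM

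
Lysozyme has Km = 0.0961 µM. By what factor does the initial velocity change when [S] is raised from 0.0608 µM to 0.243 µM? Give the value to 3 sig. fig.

Since Vmax cancels, v₂/v₁ = [S]₂(Km+[S]₁) / [S]₁(Km+[S]₂).
= 0.243×(0.0961+0.0608) / (0.0608×(0.0961+0.243)) = 0.03813/0.02062 = 1.85.

1.85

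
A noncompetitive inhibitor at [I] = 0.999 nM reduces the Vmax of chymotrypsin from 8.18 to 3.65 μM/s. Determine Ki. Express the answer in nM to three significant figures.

0.805 nM

Noncompetitive: Vmax,app = Vmax/α with α = 1 + [I]/Ki.
α = Vmax/Vmax,app = 8.18/3.65 = 2.241.
Ki = [I]/(α − 1) = 0.999/1.241 = 0.805 nM.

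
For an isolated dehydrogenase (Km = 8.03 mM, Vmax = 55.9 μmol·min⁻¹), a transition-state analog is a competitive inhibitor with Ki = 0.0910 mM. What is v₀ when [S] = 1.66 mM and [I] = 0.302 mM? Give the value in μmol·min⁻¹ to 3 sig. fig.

With α = 1 + [I]/Ki = 1 + 0.302/0.0910 = 4.319, the competitive rate law is v = Vmax[S] / (αKm + [S]).
v = 55.9×1.66 / (4.319×8.03 + 1.66) = 92.79/36.34 = 2.55 μmol·min⁻¹.

2.55 μmol·min⁻¹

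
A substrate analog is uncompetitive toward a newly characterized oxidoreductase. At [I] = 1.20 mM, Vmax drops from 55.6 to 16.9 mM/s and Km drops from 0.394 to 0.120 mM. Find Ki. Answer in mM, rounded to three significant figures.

0.524 mM

Uncompetitive: Vmax,app = Vmax/α (and Km,app = Km/α) with α = 1 + [I]/Ki.
α = Vmax/Vmax,app = 55.6/16.9 = 3.290.
Since α = 1 + [I]/Ki, [I]/Ki = 3.290 − 1 = 2.290 and Ki = 1.20/2.290 = 0.524 mM.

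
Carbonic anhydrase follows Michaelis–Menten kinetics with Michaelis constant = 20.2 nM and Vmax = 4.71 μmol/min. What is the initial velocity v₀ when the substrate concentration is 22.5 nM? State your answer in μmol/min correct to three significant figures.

2.48 μmol/min

v = Vmax·[S]/(Km + [S]) = 4.71 × 22.5 / (20.2 + 22.5)
  = 106.0 / 42.70 = 2.48 μmol/min.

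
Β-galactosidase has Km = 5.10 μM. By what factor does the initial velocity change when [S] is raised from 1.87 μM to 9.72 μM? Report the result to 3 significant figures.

Since Vmax cancels, v₂/v₁ = [S]₂(Km+[S]₁) / [S]₁(Km+[S]₂).
= 9.72×(5.10+1.87) / (1.87×(5.10+9.72)) = 67.75/27.71 = 2.44.

2.44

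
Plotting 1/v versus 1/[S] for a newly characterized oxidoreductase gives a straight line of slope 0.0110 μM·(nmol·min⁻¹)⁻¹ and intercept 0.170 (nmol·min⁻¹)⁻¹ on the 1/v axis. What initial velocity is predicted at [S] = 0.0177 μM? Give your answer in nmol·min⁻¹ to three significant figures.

1.26 nmol·min⁻¹

The y-intercept is 1/Vmax, so Vmax = 1/0.170 = 5.88 nmol·min⁻¹.
The slope is Km/Vmax, so Km = 0.0110 × 5.88 = 0.0647 μM.
Then v = 5.88 × 0.0177/(0.0647 + 0.0177) = 1.26 nmol·min⁻¹.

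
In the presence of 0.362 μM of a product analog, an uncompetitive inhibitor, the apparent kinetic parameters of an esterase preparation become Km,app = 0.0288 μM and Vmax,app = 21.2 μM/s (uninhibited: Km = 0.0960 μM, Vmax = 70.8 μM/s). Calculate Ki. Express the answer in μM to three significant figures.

Uncompetitive: Vmax,app = Vmax/α (and Km,app = Km/α) with α = 1 + [I]/Ki.
α = Vmax/Vmax,app = 70.8/21.2 = 3.340.
Ki = [I]/(α − 1) = 0.362/2.340 = 0.155 μM.

0.155 μM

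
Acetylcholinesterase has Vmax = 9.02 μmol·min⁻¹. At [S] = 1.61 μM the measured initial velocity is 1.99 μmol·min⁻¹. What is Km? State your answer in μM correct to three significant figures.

From v = Vmax[S]/(Km+[S]), Km = [S](Vmax − v)/v.
Km = 1.61 × (9.02 − 1.99) / 1.99 = 11.32/1.99 = 5.69 μM.

5.69 μM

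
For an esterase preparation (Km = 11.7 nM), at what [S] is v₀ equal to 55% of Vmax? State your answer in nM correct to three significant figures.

v/Vmax = [S]/(Km+[S]) = 0.55, so [S] = Km·0.55/(1 − 0.55) = 11.7 × 1.222.
[S] = 14.3 nM.

14.3 nM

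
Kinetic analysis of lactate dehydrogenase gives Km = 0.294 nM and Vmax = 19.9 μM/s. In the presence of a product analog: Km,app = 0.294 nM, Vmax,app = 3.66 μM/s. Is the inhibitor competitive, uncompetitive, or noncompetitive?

noncompetitive

Vmax decreases (19.9 → 3.66 μM/s) while Km is unchanged — pure noncompetitive inhibition.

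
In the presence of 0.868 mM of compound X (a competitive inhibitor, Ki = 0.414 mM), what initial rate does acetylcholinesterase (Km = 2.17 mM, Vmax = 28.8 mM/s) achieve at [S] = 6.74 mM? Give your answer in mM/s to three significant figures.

α = 1 + [I]/Ki = 1 + 0.868/0.414 = 3.097.
For a competitive inhibitor, Vmax is unchanged and the apparent Km becomes α·Km: Km,app = 6.72 mM, Vmax,app = 28.8 mM/s.
v = Vmax,app·[S]/(Km,app + [S]) = 28.8 × 6.74/(6.72 + 6.74) = 14.4 mM/s.

14.4 mM/s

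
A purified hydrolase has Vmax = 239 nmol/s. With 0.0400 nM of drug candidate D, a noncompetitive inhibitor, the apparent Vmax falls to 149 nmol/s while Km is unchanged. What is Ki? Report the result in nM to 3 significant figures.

0.0662 nM

Noncompetitive: Vmax,app = Vmax/α with α = 1 + [I]/Ki.
α = Vmax/Vmax,app = 239/149 = 1.604.
Ki = [I]/(α − 1) = 0.0400/0.6040 = 0.0662 nM.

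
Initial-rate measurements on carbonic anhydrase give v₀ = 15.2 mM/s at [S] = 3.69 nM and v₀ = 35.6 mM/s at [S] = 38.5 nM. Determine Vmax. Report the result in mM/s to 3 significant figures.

In reciprocal form, 1/v = (Km/Vmax)·(1/[S]) + 1/Vmax. The two points give (1/[S], 1/v) = (0.2710, 0.06579) and (0.02597, 0.02809).
Slope = (0.06579 − 0.02809)/(0.2710 − 0.02597) = 0.1539; intercept = 0.06579 − 0.1539×0.2710 = 0.02409.
Vmax = 1/intercept = 41.5 mM/s; Km = slope × Vmax = 0.1539 × 41.5 = 6.39 nM.

41.5 mM/s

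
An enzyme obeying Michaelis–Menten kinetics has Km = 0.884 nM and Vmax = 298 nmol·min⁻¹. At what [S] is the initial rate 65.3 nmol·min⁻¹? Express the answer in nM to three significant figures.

The required fractional saturation is v/Vmax = 65.3/298 = 0.2191.
Then [S]/(Km+[S]) = 0.2191 ⇒ [S] = 0.884 × 0.2191/(1 − 0.2191) = 0.248 nM.

0.248 nM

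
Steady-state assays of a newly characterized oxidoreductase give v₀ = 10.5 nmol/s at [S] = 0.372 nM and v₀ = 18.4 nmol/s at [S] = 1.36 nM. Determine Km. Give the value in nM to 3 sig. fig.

0.538 nM

From v = Vmax[S]/(Km+[S]), each point gives Vmax = v(Km+[S])/[S].
Equating: 10.5(Km+0.372)/0.372 = 18.4(Km+1.36)/1.36.
28.23·Km + 10.5 = 13.53·Km + 18.4, so (28.23 − 13.53)·Km = 18.4 − 10.5.
Km = 7.900/14.70 = 0.538 nM; then Vmax = 10.5(0.538+0.372)/0.372 = 25.7 nmol/s.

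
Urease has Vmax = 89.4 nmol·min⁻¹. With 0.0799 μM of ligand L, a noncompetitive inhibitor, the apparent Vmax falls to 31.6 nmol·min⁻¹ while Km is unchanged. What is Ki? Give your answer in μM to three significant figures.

Noncompetitive: Vmax,app = Vmax/α with α = 1 + [I]/Ki.
α = Vmax/Vmax,app = 89.4/31.6 = 2.829.
Ki = [I]/(α − 1) = 0.0799/1.829 = 0.0437 μM.

0.0437 μM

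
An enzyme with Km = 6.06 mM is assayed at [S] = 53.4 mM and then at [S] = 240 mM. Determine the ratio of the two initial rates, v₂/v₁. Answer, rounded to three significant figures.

Since Vmax cancels, v₂/v₁ = [S]₂(Km+[S]₁) / [S]₁(Km+[S]₂).
= 240×(6.06+53.4) / (53.4×(6.06+240)) = 14270/13140 = 1.09.

1.09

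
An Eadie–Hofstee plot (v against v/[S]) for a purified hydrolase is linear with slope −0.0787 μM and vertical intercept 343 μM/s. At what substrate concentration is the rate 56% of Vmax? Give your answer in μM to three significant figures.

The Eadie–Hofstee slope gives Km = 0.0787 μM (slope = −Km).
v/Vmax = [S]/(Km+[S]) = 0.56 ⇒ [S] = Km·0.56/(1−0.56) = 0.0787 × 1.273 = 0.100 μM.

0.100 μM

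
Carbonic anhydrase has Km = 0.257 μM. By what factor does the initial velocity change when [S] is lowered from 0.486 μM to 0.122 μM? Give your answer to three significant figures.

0.492

Since Vmax cancels, v₂/v₁ = [S]₂(Km+[S]₁) / [S]₁(Km+[S]₂).
= 0.122×(0.257+0.486) / (0.486×(0.257+0.122)) = 0.09065/0.1842 = 0.492.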